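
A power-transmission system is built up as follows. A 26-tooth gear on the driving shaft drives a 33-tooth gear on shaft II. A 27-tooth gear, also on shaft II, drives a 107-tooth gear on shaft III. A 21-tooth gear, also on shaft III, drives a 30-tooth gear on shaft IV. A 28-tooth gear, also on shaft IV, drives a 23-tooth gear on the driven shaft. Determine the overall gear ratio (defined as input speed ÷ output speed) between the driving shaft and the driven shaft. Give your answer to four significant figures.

Each stage contributes driven/driver: gear mesh 33/26 = 1.2692, gear mesh 107/27 = 3.963, gear mesh 30/21 = 1.4286, gear mesh 23/28 = 0.82143.
Overall: 1.2692 × 3.963 × 1.4286 × 0.82143 = 5.9025.

5.902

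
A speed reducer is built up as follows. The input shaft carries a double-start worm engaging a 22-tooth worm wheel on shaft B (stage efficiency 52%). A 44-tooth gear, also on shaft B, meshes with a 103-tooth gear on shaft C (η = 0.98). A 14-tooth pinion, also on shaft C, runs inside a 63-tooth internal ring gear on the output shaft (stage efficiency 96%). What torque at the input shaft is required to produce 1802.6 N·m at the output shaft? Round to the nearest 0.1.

31.8 N·m

Overall ratio R = 11 × 2.3409 × 4.5 = 115.88; overall efficiency η = 0.52 × 0.98 × 0.96 = 0.4892.
Input torque = output torque / (R × η) = 1802.6 / (115.88 × 0.4892) = 31.799 N·m.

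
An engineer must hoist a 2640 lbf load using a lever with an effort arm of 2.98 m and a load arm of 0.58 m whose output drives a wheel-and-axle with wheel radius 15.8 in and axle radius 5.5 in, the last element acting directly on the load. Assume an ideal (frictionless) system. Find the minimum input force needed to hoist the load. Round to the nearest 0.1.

Lever MA = effort arm / load arm = 2.98/0.58 = 5.1379.
Wheel-and-axle MA = R/r = 15.8/5.5 = 2.8727.
Combined ideal MA = 5.1379 × 2.8727 = 14.76.
Effort = load / MA = 2640 / 14.76 = 178.86 lbf.

178.9 lbf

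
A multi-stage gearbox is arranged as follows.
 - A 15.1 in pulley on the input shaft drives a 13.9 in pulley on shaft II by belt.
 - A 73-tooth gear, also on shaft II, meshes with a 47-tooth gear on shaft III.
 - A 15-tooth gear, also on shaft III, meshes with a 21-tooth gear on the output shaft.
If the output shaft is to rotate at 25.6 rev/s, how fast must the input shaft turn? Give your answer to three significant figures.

21.2 rev/s

Overall ratio R = 0.92053 × 0.64384 × 1.4 = 0.82974.
Required input speed = output speed × R = 25.6 × 0.82974 = 21.241 rev/s.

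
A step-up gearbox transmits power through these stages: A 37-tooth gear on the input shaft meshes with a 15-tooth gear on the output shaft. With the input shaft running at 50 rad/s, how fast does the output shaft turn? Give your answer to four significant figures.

gear mesh 15/37 = 0.40541 → 50/0.40541 = 123.33 rad/s

123.3 rad/s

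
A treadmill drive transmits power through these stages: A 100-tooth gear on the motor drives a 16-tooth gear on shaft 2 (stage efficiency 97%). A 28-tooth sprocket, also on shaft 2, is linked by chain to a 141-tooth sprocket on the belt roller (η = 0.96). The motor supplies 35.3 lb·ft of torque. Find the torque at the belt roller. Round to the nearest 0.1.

26.5 lb·ft

After the gear mesh (16/100): 35.3 × 0.16 × 0.97 = 5.4786 lb·ft
After the chain (141/28): 5.4786 × 5.0357 × 0.96 = 26.485 lb·ft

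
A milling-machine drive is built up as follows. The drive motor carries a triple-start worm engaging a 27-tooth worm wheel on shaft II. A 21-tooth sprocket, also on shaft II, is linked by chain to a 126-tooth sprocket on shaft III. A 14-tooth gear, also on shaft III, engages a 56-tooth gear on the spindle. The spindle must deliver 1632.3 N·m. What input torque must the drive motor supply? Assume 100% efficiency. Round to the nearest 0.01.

Overall ratio R = 9 × 6 × 4 = 216.
Input torque = output torque / R = 1632.3 / 216 = 7.5569 N·m.

7.56 N·m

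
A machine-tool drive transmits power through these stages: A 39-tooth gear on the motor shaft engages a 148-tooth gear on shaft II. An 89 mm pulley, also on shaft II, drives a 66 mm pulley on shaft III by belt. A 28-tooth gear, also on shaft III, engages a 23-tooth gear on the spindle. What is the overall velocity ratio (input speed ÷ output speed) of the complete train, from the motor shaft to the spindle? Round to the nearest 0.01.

2.31

Each stage contributes driven/driver: gear mesh 148/39 = 3.7949, belt 66/89 = 0.74157, gear mesh 23/28 = 0.82143.
Overall: 3.7949 × 0.74157 × 0.82143 = 2.3116.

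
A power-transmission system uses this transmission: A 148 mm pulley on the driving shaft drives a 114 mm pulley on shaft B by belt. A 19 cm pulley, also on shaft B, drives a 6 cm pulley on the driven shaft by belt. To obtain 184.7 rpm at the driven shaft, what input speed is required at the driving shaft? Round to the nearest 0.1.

Overall ratio R = 0.77027 × 0.31579 = 0.24324.
Required input speed = output speed × R = 184.7 × 0.24324 = 44.927 rpm.

44.9 rpm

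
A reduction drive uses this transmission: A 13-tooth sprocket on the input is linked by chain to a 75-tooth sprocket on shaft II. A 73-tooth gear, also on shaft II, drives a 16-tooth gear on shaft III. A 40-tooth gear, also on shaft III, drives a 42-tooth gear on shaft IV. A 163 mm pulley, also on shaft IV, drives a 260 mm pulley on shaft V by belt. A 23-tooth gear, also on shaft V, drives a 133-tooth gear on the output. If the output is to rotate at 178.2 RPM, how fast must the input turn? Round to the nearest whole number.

2182 RPM

Overall ratio R = 5.7692 × 0.21918 × 1.05 × 1.5951 × 5.7826 = 12.247.
Required input speed = output speed × R = 178.2 × 12.247 = 2182.3 RPM.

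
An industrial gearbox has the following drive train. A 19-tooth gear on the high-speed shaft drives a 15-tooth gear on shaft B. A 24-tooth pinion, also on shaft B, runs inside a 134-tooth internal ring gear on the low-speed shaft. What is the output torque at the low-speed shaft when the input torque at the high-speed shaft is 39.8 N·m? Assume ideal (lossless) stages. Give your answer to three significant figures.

Gear mesh: ratio = 15/19 = 0.78947; torque at shaft B = 39.8 × 0.78947 = 31.421 N·m.
Internal gear: ratio = 134/24 = 5.5833; torque at the low-speed shaft = 31.421 × 5.5833 = 175.43 N·m.

175 N·m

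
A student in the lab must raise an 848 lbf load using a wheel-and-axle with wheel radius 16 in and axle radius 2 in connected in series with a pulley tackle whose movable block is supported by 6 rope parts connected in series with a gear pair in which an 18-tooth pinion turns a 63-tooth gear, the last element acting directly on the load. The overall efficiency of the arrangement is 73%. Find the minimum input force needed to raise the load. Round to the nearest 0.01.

Wheel-and-axle MA = R/r = 16/2 = 8.
Block-and-tackle MA = number of supporting rope parts = 6.
Gear pair MA = 63/18 = 3.5.
Combined ideal MA = 8 × 6 × 3.5 = 168.
Actual MA = 168 × 0.73 = 122.64.
Effort = load / actual MA = 848 / 122.64 = 6.9145 lbf.

6.91 lbf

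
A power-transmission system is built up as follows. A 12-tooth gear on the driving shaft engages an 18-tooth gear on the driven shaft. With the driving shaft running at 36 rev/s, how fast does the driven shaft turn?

24 rev/s

the driving shaft → the driven shaft (gear mesh, 18/12): 36 ÷ 1.5 = 24 rev/s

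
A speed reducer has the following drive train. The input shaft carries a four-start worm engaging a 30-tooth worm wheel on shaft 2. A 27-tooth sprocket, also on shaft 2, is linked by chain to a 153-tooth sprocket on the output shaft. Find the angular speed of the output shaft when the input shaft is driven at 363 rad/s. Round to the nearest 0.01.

Worm: ratio = 30/4 = 7.5, so shaft 2 turns at 363 / 7.5 = 48.4 rad/s.
Chain: ratio = 153/27 = 5.6667, so the output shaft turns at 48.4 / 5.6667 = 8.5412 rad/s.

8.54 rad/s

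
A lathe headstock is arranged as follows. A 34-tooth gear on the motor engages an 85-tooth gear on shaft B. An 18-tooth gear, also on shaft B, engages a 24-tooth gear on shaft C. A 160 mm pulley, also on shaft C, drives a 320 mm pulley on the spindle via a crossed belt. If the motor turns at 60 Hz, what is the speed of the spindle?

gear mesh 85/34 = 2.5 → 60/2.5 = 24 Hz
gear mesh 24/18 = 1.3333 → 24/1.3333 = 18 Hz
belt 320/160 = 2 → 18/2 = 9 Hz

9 Hz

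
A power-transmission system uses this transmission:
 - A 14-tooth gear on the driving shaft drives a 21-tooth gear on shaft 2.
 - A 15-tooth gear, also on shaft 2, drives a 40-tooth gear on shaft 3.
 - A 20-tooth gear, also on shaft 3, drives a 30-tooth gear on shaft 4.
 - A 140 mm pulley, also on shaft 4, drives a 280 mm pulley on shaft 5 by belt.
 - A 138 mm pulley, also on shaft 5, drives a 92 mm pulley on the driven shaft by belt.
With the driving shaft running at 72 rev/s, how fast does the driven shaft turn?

the driving shaft → shaft 2 (gear mesh, 21/14): 72 ÷ 1.5 = 48 rev/s
shaft 2 → shaft 3 (gear mesh, 40/15): 48 ÷ 2.6667 = 18 rev/s
shaft 3 → shaft 4 (gear mesh, 30/20): 18 ÷ 1.5 = 12 rev/s
shaft 4 → shaft 5 (belt, 280/140): 12 ÷ 2 = 6 rev/s
shaft 5 → the driven shaft (belt, 92/138): 6 ÷ 0.66667 = 9 rev/s

9 rev/s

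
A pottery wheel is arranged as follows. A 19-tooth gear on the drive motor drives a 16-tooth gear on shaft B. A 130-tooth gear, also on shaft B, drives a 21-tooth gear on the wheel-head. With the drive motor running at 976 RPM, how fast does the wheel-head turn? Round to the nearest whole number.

Gear mesh: ratio = 16/19 = 0.84211, so shaft B turns at 976 / 0.84211 = 1159 RPM.
Gear mesh: ratio = 21/130 = 0.16154, so the wheel-head turns at 1159 / 0.16154 = 7174.8 RPM.

7175 RPM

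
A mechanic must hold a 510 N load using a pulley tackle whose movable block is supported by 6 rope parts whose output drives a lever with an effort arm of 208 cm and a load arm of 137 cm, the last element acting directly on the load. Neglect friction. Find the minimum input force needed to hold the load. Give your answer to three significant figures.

Block-and-tackle MA = number of supporting rope parts = 6.
Lever MA = effort arm / load arm = 208/137 = 1.5182.
Combined ideal MA = 6 × 1.5182 = 9.1095.
Effort = load / MA = 510 / 9.1095 = 55.986 N.

56.0 N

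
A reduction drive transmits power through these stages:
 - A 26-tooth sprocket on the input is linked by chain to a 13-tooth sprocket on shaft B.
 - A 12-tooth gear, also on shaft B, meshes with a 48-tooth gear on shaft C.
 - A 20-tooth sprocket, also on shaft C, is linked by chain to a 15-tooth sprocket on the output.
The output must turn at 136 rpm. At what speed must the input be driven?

204 rpm

Overall ratio R = 0.5 × 4 × 0.75 = 1.5.
Required input speed = output speed × R = 136 × 1.5 = 204 rpm.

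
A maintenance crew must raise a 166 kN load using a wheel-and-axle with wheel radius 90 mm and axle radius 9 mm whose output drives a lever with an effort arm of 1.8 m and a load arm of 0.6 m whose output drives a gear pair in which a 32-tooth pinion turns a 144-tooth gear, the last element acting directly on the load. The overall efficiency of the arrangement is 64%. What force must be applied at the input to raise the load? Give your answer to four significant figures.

Wheel-and-axle MA = R/r = 90/9 = 10.
Lever MA = effort arm / load arm = 1.8/0.6 = 3.
Gear pair MA = 144/32 = 4.5.
Combined ideal MA = 10 × 3 × 4.5 = 135.
Actual MA = 135 × 0.64 = 86.4.
Effort = load / actual MA = 166 / 86.4 = 1.9213 kN.

1.921 kN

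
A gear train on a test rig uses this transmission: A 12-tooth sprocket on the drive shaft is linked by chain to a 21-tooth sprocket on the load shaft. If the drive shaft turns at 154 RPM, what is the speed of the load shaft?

Chain: ratio = 21/12 = 1.75, so the load shaft turns at 154 / 1.75 = 88 RPM.

88 RPM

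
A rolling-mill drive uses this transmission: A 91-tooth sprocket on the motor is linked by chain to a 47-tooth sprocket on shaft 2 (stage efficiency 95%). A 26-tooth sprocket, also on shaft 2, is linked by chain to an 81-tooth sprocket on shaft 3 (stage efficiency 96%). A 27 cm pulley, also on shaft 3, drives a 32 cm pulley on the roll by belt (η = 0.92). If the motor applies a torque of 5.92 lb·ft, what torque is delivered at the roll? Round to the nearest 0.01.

9.47 lb·ft

chain 47/91 = 0.51648 → τ = 5.92·0.51648·0.95 = 2.9047 lb·ft
chain 81/26 = 3.1154 → τ = 2.9047·3.1154·0.96 = 8.6873 lb·ft
belt 32/27 = 1.1852 → τ = 8.6873·1.1852·0.92 = 9.4724 lb·ft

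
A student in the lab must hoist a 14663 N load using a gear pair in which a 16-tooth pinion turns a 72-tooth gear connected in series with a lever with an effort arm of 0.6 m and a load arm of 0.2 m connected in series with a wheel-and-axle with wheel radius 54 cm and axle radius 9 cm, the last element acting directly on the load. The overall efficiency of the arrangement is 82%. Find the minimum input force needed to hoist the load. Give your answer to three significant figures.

221 N

Gear pair MA = 72/16 = 4.5.
Lever MA = effort arm / load arm = 0.6/0.2 = 3.
Wheel-and-axle MA = R/r = 54/9 = 6.
Combined ideal MA = 4.5 × 3 × 6 = 81.
Actual MA = 81 × 0.82 = 66.42.
Effort = load / actual MA = 14663 / 66.42 = 220.76 N.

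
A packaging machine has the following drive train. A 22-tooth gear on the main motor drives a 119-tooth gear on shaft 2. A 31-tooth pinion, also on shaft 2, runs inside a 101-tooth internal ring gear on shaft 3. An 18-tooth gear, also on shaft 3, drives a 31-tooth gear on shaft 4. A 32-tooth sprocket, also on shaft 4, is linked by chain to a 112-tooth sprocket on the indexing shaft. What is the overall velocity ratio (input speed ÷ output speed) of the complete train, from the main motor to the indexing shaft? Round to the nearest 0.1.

Each stage contributes driven/driver: gear mesh 119/22 = 5.4091, internal gear 101/31 = 3.2581, gear mesh 31/18 = 1.7222, chain 112/32 = 3.5.
Overall: 5.4091 × 3.2581 × 1.7222 × 3.5 = 106.23.

106.2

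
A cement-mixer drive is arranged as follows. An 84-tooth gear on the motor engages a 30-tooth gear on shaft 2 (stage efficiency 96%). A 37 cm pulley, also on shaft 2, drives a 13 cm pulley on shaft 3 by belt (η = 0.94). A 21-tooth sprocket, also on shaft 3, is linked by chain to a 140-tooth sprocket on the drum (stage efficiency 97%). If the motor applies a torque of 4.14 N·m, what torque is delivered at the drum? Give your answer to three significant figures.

3.03 N·m

gear mesh 30/84 = 0.35714 → τ = 4.14·0.35714·0.96 = 1.4194 N·m
belt 13/37 = 0.35135 → τ = 1.4194·0.35135·0.94 = 0.4688 N·m
chain 140/21 = 6.6667 → τ = 0.4688·6.6667·0.97 = 3.0315 N·m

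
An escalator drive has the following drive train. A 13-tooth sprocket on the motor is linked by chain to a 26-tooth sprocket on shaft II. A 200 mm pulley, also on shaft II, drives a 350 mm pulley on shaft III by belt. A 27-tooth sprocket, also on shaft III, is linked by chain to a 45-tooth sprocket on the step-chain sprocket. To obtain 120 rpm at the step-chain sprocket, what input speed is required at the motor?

700 rpm

Overall ratio R = 2 × 1.75 × 1.6667 = 5.8333.
Required input speed = output speed × R = 120 × 5.8333 = 700 rpm.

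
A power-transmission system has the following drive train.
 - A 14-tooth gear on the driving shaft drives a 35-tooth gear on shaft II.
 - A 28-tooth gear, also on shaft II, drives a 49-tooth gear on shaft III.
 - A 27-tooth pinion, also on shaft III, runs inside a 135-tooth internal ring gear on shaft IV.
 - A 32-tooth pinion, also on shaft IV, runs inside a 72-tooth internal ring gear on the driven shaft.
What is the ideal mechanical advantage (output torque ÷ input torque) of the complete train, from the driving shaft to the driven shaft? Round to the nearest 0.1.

Each stage contributes driven/driver: gear mesh 35/14 = 2.5, gear mesh 49/28 = 1.75, internal gear 135/27 = 5, internal gear 72/32 = 2.25.
Overall: 2.5 × 1.75 × 5 × 2.25 = 49.219.

49.2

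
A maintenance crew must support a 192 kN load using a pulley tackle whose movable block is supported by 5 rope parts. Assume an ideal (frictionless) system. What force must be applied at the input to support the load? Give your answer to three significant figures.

38.4 kN

Block-and-tackle MA = number of supporting rope parts = 5.
Effort = load / MA = 192 / 5 = 38.4 kN.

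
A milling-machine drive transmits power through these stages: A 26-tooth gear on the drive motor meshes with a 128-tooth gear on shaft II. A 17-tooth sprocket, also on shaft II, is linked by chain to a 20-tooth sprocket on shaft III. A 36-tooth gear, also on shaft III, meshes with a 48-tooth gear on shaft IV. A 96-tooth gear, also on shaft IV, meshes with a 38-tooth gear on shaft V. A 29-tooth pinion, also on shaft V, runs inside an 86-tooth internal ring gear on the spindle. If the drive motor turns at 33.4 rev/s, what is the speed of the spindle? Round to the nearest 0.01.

3.68 rev/s

the drive motor → shaft II (gear mesh, 128/26): 33.4 ÷ 4.9231 = 6.7844 rev/s
shaft II → shaft III (chain, 20/17): 6.7844 ÷ 1.1765 = 5.7667 rev/s
shaft III → shaft IV (gear mesh, 48/36): 5.7667 ÷ 1.3333 = 4.325 rev/s
shaft IV → shaft V (gear mesh, 38/96): 4.325 ÷ 0.39583 = 10.926 rev/s
shaft V → the spindle (internal gear, 86/29): 10.926 ÷ 2.9655 = 3.6845 rev/s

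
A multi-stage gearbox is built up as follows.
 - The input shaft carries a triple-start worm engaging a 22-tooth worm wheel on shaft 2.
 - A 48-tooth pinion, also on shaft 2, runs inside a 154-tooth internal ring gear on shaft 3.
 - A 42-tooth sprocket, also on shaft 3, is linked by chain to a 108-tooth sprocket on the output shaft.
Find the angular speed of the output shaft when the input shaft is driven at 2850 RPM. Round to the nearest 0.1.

Worm: ratio = 22/3 = 7.3333, so shaft 2 turns at 2850 / 7.3333 = 388.64 RPM.
Internal gear: ratio = 154/48 = 3.2083, so shaft 3 turns at 388.64 / 3.2083 = 121.13 RPM.
Chain: ratio = 108/42 = 2.5714, so the output shaft turns at 121.13 / 2.5714 = 47.107 RPM.

47.1 RPM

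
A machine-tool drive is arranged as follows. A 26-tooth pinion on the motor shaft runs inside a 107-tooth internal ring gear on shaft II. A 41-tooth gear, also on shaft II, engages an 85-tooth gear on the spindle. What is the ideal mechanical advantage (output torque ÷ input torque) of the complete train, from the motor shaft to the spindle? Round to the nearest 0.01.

Each stage contributes driven/driver: internal gear 107/26 = 4.1154, gear mesh 85/41 = 2.0732.
Overall: 4.1154 × 2.0732 = 8.5319.

8.53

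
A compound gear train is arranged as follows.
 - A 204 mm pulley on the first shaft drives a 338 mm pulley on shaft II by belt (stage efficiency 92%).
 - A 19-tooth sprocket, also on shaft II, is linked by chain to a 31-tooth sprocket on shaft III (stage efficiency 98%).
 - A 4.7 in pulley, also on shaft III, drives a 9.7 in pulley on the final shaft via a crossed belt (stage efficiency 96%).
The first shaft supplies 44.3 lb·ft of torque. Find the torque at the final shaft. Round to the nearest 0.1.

belt 338/204 = 1.6569 → τ = 44.3·1.6569·0.92 = 67.527 lb·ft
chain 31/19 = 1.6316 → τ = 67.527·1.6316·0.98 = 107.97 lb·ft
belt 9.7/4.7 = 2.0638 → τ = 107.97·2.0638·0.96 = 213.92 lb·ft

213.9 lb·ft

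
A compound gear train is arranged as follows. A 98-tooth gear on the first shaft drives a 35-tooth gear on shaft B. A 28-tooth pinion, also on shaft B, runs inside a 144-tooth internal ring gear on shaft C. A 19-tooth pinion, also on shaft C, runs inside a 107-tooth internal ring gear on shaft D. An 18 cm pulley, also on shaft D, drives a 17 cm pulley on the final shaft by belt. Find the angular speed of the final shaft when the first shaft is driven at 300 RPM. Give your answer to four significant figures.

30.71 RPM

the first shaft → shaft B (gear mesh, 35/98): 300 ÷ 0.35714 = 840 RPM
shaft B → shaft C (internal gear, 144/28): 840 ÷ 5.1429 = 163.33 RPM
shaft C → shaft D (internal gear, 107/19): 163.33 ÷ 5.6316 = 29.003 RPM
shaft D → the final shaft (belt, 17/18): 29.003 ÷ 0.94444 = 30.709 RPM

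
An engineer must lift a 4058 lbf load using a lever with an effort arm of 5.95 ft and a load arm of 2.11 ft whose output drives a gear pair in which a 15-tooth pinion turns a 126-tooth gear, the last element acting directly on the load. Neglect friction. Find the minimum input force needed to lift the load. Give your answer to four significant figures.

Lever MA = effort arm / load arm = 5.95/2.11 = 2.8199.
Gear pair MA = 126/15 = 8.4.
Combined ideal MA = 2.8199 × 8.4 = 23.687.
Effort = load / MA = 4058 / 23.687 = 171.32 lbf.

171.3 lbf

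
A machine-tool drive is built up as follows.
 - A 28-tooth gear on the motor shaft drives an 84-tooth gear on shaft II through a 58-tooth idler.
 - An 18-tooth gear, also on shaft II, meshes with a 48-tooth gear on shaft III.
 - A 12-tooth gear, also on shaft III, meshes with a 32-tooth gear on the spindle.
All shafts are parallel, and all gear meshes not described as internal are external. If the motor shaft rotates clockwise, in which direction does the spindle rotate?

clockwise

the motor shaft → shaft II: driver → idler → driven is 2 external meshes, 2 reversals → CW.
shaft II → shaft III: external mesh, 1 reversal → CCW.
shaft III → the spindle: external mesh, 1 reversal → CW.
4 reversals in total — an even number — so the spindle turns the same way as the motor shaft.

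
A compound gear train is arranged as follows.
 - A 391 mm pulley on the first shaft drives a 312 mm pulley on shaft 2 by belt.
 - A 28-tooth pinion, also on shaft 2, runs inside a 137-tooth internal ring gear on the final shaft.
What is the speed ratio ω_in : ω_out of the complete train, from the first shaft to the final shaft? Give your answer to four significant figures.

Each stage contributes driven/driver: belt 312/391 = 0.79795, internal gear 137/28 = 4.8929.
Overall: 0.79795 × 4.8929 = 3.9043.

3.904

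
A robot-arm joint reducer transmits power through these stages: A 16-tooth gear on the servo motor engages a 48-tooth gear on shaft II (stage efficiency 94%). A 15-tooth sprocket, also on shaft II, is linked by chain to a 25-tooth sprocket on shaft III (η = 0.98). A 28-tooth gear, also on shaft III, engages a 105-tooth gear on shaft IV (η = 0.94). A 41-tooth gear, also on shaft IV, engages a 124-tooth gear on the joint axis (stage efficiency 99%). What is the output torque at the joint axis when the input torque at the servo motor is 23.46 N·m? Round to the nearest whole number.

Gear mesh: ratio = 48/16 = 3; torque at shaft II = 23.46 × 3 × 0.94 = 66.157 N·m.
Chain: ratio = 25/15 = 1.6667; torque at shaft III = 66.157 × 1.6667 × 0.98 = 108.06 N·m.
Gear mesh: ratio = 105/28 = 3.75; torque at shaft IV = 108.06 × 3.75 × 0.94 = 380.9 N·m.
Gear mesh: ratio = 124/41 = 3.0244; torque at the joint axis = 380.9 × 3.0244 × 0.99 = 1140.5 N·m.

1140 N·m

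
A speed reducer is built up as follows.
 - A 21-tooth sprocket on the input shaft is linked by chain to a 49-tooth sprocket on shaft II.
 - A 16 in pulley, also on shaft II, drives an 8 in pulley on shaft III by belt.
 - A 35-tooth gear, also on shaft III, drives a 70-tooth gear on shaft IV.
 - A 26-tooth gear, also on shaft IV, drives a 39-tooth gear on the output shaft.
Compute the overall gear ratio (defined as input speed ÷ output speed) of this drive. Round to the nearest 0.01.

Each stage contributes driven/driver: chain 49/21 = 2.3333, belt 8/16 = 0.5, gear mesh 70/35 = 2, gear mesh 39/26 = 1.5.
Overall: 2.3333 × 0.5 × 2 × 1.5 = 3.5.

3.50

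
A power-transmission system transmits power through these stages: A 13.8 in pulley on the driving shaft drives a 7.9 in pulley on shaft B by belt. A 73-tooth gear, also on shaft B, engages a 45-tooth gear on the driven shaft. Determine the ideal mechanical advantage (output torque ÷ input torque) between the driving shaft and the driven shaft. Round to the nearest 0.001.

0.353

Each stage contributes driven/driver: belt 7.9/13.8 = 0.57246, gear mesh 45/73 = 0.61644.
Overall: 0.57246 × 0.61644 = 0.35289.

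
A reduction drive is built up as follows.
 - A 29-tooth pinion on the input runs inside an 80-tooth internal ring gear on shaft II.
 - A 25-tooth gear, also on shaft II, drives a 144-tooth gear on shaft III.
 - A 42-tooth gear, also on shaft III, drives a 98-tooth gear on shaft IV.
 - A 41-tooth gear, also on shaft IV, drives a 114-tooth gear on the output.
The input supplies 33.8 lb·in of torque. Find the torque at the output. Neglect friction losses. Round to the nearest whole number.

3484 lb·in

internal gear 80/29 = 2.7586 → τ = 33.8·2.7586 = 93.241 lb·in
gear mesh 144/25 = 5.76 → τ = 93.241·5.76 = 537.07 lb·in
gear mesh 98/42 = 2.3333 → τ = 537.07·2.3333 = 1253.2 lb·in
gear mesh 114/41 = 2.7805 → τ = 1253.2·2.7805 = 3484.4 lb·in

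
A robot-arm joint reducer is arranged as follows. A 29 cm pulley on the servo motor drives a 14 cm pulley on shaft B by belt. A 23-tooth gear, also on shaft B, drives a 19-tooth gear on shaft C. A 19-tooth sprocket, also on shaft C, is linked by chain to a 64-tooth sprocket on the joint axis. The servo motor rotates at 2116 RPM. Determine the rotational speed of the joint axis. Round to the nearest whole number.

1575 RPM

belt 14/29 = 0.48276 → 2116/0.48276 = 4383.1 RPM
gear mesh 19/23 = 0.82609 → 4383.1/0.82609 = 5305.9 RPM
chain 64/19 = 3.3684 → 5305.9/3.3684 = 1575.2 RPM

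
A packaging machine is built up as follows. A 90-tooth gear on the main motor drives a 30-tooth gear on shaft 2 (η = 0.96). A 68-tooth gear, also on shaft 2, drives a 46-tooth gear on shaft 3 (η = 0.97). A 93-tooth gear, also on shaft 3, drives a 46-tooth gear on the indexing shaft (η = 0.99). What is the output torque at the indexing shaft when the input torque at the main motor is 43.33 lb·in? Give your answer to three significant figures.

4.46 lb·in

After the gear mesh (30/90): 43.33 × 0.33333 × 0.96 = 13.866 lb·in
After the gear mesh (46/68): 13.866 × 0.67647 × 0.97 = 9.0983 lb·in
After the gear mesh (46/93): 9.0983 × 0.49462 × 0.99 = 4.4552 lb·in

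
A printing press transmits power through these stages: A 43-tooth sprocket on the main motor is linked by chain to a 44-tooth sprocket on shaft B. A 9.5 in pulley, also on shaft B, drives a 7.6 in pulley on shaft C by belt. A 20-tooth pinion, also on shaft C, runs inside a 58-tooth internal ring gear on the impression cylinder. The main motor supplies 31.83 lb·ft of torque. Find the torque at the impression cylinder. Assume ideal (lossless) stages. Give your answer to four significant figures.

Chain: ratio = 44/43 = 1.0233; torque at shaft B = 31.83 × 1.0233 = 32.57 lb·ft.
Belt: ratio = 7.6/9.5 = 0.8; torque at shaft C = 32.57 × 0.8 = 26.056 lb·ft.
Internal gear: ratio = 58/20 = 2.9; torque at the impression cylinder = 26.056 × 2.9 = 75.563 lb·ft.

75.56 lb·ft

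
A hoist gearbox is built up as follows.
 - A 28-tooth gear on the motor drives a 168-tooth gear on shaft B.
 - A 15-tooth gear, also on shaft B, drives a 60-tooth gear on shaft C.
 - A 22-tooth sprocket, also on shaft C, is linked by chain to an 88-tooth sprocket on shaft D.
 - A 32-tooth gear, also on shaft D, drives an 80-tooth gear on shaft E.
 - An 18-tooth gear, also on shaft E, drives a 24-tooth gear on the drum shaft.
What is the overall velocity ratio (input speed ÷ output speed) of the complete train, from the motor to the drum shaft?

320

Each stage contributes driven/driver: gear mesh 168/28 = 6, gear mesh 60/15 = 4, chain 88/22 = 4, gear mesh 80/32 = 2.5, gear mesh 24/18 = 1.3333.
Overall: 6 × 4 × 4 × 2.5 × 1.3333 = 320.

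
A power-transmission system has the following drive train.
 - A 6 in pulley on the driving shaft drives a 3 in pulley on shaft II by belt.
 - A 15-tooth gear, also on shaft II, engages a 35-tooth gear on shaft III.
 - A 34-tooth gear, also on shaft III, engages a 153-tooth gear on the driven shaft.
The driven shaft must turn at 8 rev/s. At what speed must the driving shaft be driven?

Overall ratio R = 0.5 × 2.3333 × 4.5 = 5.25.
Required input speed = output speed × R = 8 × 5.25 = 42 rev/s.

42 rev/s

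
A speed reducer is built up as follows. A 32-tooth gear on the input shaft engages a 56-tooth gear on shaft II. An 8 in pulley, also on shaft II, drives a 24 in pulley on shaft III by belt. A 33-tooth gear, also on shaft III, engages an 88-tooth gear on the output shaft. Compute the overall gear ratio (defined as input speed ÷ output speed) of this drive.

14

Each stage contributes driven/driver: gear mesh 56/32 = 1.75, belt 24/8 = 3, gear mesh 88/33 = 2.6667.
Overall: 1.75 × 3 × 2.6667 = 14.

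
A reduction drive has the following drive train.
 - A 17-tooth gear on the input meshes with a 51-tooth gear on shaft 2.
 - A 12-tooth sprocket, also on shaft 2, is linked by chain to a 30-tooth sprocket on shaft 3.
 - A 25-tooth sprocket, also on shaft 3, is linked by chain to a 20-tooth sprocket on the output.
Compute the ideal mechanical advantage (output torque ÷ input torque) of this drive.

6

Each stage contributes driven/driver: gear mesh 51/17 = 3, chain 30/12 = 2.5, chain 20/25 = 0.8.
Overall: 3 × 2.5 × 0.8 = 6.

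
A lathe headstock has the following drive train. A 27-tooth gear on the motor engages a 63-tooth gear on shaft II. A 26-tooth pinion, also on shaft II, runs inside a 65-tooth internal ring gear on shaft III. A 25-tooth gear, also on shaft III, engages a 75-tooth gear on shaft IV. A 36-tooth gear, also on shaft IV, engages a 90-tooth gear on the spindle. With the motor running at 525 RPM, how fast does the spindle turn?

12 RPM

gear mesh 63/27 = 2.3333 → 525/2.3333 = 225 RPM
internal gear 65/26 = 2.5 → 225/2.5 = 90 RPM
gear mesh 75/25 = 3 → 90/3 = 30 RPM
gear mesh 90/36 = 2.5 → 30/2.5 = 12 RPM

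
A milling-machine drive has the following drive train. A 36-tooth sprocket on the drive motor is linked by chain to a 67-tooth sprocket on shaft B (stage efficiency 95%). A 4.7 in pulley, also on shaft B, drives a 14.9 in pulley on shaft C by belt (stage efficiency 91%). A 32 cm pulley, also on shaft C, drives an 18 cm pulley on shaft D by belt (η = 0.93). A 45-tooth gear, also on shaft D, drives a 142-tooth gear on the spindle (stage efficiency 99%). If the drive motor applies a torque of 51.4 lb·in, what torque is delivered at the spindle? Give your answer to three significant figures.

Chain: ratio = 67/36 = 1.8611; torque at shaft B = 51.4 × 1.8611 × 0.95 = 90.878 lb·in.
Belt: ratio = 14.9/4.7 = 3.1702; torque at shaft C = 90.878 × 3.1702 × 0.91 = 262.17 lb·in.
Belt: ratio = 18/32 = 0.5625; torque at shaft D = 262.17 × 0.5625 × 0.93 = 137.15 lb·in.
Gear mesh: ratio = 142/45 = 3.1556; torque at the spindle = 137.15 × 3.1556 × 0.99 = 428.46 lb·in.

428 lb·in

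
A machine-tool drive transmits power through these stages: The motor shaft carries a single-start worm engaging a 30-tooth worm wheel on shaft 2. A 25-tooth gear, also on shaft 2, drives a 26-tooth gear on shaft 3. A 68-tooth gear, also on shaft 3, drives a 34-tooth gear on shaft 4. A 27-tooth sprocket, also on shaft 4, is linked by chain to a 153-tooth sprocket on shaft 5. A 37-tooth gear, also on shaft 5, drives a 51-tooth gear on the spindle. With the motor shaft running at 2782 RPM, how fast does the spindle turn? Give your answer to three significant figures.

worm 30/1 = 30 → 2782/30 = 92.733 RPM
gear mesh 26/25 = 1.04 → 92.733/1.04 = 89.167 RPM
gear mesh 34/68 = 0.5 → 89.167/0.5 = 178.33 RPM
chain 153/27 = 5.6667 → 178.33/5.6667 = 31.471 RPM
gear mesh 51/37 = 1.3784 → 31.471/1.3784 = 22.832 RPM

22.8 RPM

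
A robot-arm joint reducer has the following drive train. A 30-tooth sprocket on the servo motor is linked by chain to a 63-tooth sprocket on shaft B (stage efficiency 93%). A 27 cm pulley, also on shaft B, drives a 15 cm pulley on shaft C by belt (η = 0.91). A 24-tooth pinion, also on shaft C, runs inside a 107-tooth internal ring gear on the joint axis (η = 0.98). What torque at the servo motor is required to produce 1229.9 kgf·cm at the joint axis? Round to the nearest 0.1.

285.1 kgf·cm

Overall ratio R = 2.1 × 0.55556 × 4.4583 = 5.2014; overall efficiency η = 0.93 × 0.91 × 0.98 = 0.8294.
Input torque = output torque / (R × η) = 1229.9 / (5.2014 × 0.8294) = 285.1 kgf·cm.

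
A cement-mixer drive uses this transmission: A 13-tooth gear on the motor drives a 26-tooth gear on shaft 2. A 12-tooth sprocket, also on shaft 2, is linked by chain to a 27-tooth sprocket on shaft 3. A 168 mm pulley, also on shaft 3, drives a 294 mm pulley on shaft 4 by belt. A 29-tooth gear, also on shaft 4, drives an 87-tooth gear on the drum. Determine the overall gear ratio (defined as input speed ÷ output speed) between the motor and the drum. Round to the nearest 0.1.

23.6

Each stage contributes driven/driver: gear mesh 26/13 = 2, chain 27/12 = 2.25, belt 294/168 = 1.75, gear mesh 87/29 = 3.
Overall: 2 × 2.25 × 1.75 × 3 = 23.625.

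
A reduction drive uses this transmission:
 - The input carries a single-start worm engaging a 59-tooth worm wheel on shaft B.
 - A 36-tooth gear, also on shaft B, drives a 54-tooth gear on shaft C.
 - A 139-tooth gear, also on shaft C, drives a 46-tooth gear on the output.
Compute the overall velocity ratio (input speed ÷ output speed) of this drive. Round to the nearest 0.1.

29.3

Each stage contributes driven/driver: worm 59/1 = 59, gear mesh 54/36 = 1.5, gear mesh 46/139 = 0.33094.
Overall: 59 × 1.5 × 0.33094 = 29.288.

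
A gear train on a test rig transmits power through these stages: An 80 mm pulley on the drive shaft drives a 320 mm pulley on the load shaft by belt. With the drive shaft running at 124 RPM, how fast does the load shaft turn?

31 RPM

the drive shaft → the load shaft (belt, 320/80): 124 ÷ 4 = 31 RPM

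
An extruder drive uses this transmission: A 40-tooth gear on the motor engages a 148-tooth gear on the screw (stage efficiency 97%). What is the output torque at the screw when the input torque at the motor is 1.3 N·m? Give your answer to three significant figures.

4.67 N·m

gear mesh 148/40 = 3.7 → τ = 1.3·3.7·0.97 = 4.6657 N·m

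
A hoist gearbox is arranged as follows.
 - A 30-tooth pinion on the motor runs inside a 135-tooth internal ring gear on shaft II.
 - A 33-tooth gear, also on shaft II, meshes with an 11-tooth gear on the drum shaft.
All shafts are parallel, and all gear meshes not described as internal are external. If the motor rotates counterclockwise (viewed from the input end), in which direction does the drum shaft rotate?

clockwise

the motor → shaft II: internal mesh, same direction → CCW.
shaft II → the drum shaft: external mesh, 1 reversal → CW.
1 reversal in total — an odd number — so the drum shaft turns opposite to the motor.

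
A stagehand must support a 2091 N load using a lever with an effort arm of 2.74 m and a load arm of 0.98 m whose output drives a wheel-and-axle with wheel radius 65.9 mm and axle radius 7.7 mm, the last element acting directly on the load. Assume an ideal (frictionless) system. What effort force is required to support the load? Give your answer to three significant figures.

Lever MA = effort arm / load arm = 2.74/0.98 = 2.7959.
Wheel-and-axle MA = R/r = 65.9/7.7 = 8.5584.
Combined ideal MA = 2.7959 × 8.5584 = 23.929.
Effort = load / MA = 2091 / 23.929 = 87.385 N.

87.4 N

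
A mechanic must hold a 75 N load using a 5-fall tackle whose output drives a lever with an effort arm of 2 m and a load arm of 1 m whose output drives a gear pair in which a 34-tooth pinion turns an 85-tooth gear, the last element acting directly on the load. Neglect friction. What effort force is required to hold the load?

Block-and-tackle MA = number of supporting rope parts = 5.
Lever MA = effort arm / load arm = 2/1 = 2.
Gear pair MA = 85/34 = 2.5.
Combined ideal MA = 5 × 2 × 2.5 = 25.
Effort = load / MA = 75 / 25 = 3 N.

3 N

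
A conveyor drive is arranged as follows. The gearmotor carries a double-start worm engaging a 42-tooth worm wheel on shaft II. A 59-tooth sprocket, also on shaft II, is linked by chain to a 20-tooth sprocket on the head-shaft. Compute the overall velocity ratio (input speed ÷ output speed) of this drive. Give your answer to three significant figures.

7.12

Each stage contributes driven/driver: worm 42/2 = 21, chain 20/59 = 0.33898.
Overall: 21 × 0.33898 = 7.1186.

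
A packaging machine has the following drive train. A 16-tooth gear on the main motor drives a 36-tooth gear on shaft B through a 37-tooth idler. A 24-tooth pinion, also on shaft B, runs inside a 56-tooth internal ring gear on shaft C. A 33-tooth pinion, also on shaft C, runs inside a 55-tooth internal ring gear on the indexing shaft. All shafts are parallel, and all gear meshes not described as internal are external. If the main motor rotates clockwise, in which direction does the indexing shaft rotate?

the main motor → shaft B: driver → idler → driven is 2 external meshes, 2 reversals → CW.
shaft B → shaft C: internal mesh, same direction → CW.
shaft C → the indexing shaft: internal mesh, same direction → CW.
2 reversals in total — an even number — so the indexing shaft turns the same way as the main motor.

clockwise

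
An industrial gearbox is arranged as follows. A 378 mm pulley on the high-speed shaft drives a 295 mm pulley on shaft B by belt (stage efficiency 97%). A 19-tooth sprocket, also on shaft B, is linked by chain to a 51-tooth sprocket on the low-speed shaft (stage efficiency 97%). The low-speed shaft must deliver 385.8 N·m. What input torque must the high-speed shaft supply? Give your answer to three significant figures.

Overall ratio R = 0.78042 × 2.6842 = 2.0948; overall efficiency η = 0.97 × 0.97 = 0.9409.
Input torque = output torque / (R × η) = 385.8 / (2.0948 × 0.9409) = 195.74 N·m.

196 N·m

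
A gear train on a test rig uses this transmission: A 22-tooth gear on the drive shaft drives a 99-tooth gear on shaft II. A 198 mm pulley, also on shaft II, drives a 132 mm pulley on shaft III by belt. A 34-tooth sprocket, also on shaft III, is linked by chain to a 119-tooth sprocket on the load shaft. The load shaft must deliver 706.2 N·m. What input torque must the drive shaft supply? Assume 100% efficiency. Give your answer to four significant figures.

Overall ratio R = 4.5 × 0.66667 × 3.5 = 10.5.
Input torque = output torque / R = 706.2 / 10.5 = 67.257 N·m.

67.26 N·m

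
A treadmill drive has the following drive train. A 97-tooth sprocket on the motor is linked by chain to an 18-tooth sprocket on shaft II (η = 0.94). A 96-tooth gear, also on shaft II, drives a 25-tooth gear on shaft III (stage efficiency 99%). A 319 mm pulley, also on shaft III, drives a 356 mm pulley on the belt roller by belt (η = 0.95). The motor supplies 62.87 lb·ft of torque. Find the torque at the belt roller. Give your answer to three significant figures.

chain 18/97 = 0.18557 → τ = 62.87·0.18557·0.94 = 10.967 lb·ft
gear mesh 25/96 = 0.26042 → τ = 10.967·0.26042·0.99 = 2.8273 lb·ft
belt 356/319 = 1.116 → τ = 2.8273·1.116·0.95 = 2.9975 lb·ft

3.00 lb·ft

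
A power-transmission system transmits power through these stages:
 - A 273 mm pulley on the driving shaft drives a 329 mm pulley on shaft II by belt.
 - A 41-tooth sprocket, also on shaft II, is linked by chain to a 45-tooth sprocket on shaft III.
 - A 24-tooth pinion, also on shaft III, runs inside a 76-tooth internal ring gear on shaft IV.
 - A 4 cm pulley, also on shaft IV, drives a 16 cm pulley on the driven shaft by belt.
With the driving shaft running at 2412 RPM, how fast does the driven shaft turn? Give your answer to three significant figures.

144 RPM

the driving shaft → shaft II (belt, 329/273): 2412 ÷ 1.2051 = 2001.4 RPM
shaft II → shaft III (chain, 45/41): 2001.4 ÷ 1.0976 = 1823.5 RPM
shaft III → shaft IV (internal gear, 76/24): 1823.5 ÷ 3.1667 = 575.85 RPM
shaft IV → the driven shaft (belt, 16/4): 575.85 ÷ 4 = 143.96 RPM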